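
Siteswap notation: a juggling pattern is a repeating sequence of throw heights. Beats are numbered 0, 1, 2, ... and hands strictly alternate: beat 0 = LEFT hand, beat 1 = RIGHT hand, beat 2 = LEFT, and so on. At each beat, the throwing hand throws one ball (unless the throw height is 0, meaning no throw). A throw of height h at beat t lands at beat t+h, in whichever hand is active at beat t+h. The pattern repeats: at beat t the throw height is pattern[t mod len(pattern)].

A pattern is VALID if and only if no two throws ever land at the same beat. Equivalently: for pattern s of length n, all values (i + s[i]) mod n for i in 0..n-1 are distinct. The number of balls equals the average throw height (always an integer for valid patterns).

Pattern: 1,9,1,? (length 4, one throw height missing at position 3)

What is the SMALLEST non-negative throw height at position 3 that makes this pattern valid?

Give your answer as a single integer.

Answer: 1

Derivation:
i=0: (0 + 1) mod 4 = 1
i=1: (1 + 9) mod 4 = 2
i=2: (2 + 1) mod 4 = 3
i=3: s[i]=? (unknown)
Known residues: [1, 2, 3]; need a permutation of 0..3, so missing residue r = 0
Need (3 + s) mod 4 = 0; smallest s = (0 - 3) mod 4 = 1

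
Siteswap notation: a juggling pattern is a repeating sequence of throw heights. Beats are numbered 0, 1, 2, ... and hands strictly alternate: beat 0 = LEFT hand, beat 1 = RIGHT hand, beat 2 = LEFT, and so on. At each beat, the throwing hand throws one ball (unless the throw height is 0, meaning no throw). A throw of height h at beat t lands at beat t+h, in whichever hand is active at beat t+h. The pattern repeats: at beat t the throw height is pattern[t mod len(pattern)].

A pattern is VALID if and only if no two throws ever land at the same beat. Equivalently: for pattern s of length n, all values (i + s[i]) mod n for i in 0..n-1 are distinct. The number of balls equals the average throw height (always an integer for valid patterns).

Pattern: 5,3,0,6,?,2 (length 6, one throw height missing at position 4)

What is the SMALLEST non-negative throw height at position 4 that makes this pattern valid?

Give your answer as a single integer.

i=0: (0 + 5) mod 6 = 5
i=1: (1 + 3) mod 6 = 4
i=2: (2 + 0) mod 6 = 2
i=3: (3 + 6) mod 6 = 3
i=4: s[i]=? (unknown)
i=5: (5 + 2) mod 6 = 1
Known residues: [1, 2, 3, 4, 5]; need a permutation of 0..5, so missing residue r = 0
Need (4 + s) mod 6 = 0; smallest s = (0 - 4) mod 6 = 2

Answer: 2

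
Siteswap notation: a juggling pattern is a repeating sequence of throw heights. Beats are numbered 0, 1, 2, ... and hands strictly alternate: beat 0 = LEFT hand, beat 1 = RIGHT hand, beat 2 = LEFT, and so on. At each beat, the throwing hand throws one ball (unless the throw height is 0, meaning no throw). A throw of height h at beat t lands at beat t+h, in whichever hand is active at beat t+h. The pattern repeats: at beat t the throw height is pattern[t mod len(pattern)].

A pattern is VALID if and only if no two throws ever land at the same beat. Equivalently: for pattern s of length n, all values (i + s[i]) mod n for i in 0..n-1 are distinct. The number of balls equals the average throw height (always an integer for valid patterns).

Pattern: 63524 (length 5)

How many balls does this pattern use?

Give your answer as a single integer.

Answer: 4

Derivation:
Pattern = [6, 3, 5, 2, 4], length n = 5
  position 0: throw height = 6, running sum = 6
  position 1: throw height = 3, running sum = 9
  position 2: throw height = 5, running sum = 14
  position 3: throw height = 2, running sum = 16
  position 4: throw height = 4, running sum = 20
Total sum = 20; balls = sum / n = 20 / 5 = 4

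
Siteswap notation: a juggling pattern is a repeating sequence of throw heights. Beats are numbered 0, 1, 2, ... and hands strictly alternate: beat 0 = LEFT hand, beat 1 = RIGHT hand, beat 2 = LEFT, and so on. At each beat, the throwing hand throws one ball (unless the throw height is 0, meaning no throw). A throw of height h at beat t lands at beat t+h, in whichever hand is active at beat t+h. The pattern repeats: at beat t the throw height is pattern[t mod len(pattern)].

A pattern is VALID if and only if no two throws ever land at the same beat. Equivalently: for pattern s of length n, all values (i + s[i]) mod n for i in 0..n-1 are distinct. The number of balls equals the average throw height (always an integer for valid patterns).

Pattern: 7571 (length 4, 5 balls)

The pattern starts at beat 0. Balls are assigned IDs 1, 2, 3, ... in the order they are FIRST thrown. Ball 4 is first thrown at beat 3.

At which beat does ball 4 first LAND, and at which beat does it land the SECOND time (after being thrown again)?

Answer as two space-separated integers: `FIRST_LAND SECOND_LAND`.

Answer: 4 11

Derivation:
Beat 0 (L): throw ball1 h=7 -> lands@7:R; in-air after throw: [b1@7:R]
Beat 1 (R): throw ball2 h=5 -> lands@6:L; in-air after throw: [b2@6:L b1@7:R]
Beat 2 (L): throw ball3 h=7 -> lands@9:R; in-air after throw: [b2@6:L b1@7:R b3@9:R]
Beat 3 (R): throw ball4 h=1 -> lands@4:L; in-air after throw: [b4@4:L b2@6:L b1@7:R b3@9:R]
Beat 4 (L): throw ball4 h=7 -> lands@11:R; in-air after throw: [b2@6:L b1@7:R b3@9:R b4@11:R]
Beat 5 (R): throw ball5 h=5 -> lands@10:L; in-air after throw: [b2@6:L b1@7:R b3@9:R b5@10:L b4@11:R]
Beat 6 (L): throw ball2 h=7 -> lands@13:R; in-air after throw: [b1@7:R b3@9:R b5@10:L b4@11:R b2@13:R]
Beat 7 (R): throw ball1 h=1 -> lands@8:L; in-air after throw: [b1@8:L b3@9:R b5@10:L b4@11:R b2@13:R]
Beat 8 (L): throw ball1 h=7 -> lands@15:R; in-air after throw: [b3@9:R b5@10:L b4@11:R b2@13:R b1@15:R]
Beat 9 (R): throw ball3 h=5 -> lands@14:L; in-air after throw: [b5@10:L b4@11:R b2@13:R b3@14:L b1@15:R]
Beat 10 (L): throw ball5 h=7 -> lands@17:R; in-air after throw: [b4@11:R b2@13:R b3@14:L b1@15:R b5@17:R]
Beat 11 (R): throw ball4 h=1 -> lands@12:L; in-air after throw: [b4@12:L b2@13:R b3@14:L b1@15:R b5@17:R]
Ball 4: thrown@3 h=1 -> first land @4; rethrown@4 h=7 -> second land @11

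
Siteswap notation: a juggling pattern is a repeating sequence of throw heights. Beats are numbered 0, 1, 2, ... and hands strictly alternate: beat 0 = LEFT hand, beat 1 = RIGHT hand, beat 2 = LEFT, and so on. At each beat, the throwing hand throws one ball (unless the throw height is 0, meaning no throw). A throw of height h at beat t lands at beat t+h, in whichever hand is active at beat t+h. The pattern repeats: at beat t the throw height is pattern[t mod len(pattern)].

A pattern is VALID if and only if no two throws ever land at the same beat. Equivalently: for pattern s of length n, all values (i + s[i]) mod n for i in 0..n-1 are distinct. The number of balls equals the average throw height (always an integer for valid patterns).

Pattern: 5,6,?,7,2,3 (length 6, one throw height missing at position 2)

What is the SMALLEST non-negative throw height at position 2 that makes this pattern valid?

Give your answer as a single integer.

i=0: (0 + 5) mod 6 = 5
i=1: (1 + 6) mod 6 = 1
i=2: s[i]=? (unknown)
i=3: (3 + 7) mod 6 = 4
i=4: (4 + 2) mod 6 = 0
i=5: (5 + 3) mod 6 = 2
Known residues: [0, 1, 2, 4, 5]; need a permutation of 0..5, so missing residue r = 3
Need (2 + s) mod 6 = 3; smallest s = (3 - 2) mod 6 = 1

Answer: 1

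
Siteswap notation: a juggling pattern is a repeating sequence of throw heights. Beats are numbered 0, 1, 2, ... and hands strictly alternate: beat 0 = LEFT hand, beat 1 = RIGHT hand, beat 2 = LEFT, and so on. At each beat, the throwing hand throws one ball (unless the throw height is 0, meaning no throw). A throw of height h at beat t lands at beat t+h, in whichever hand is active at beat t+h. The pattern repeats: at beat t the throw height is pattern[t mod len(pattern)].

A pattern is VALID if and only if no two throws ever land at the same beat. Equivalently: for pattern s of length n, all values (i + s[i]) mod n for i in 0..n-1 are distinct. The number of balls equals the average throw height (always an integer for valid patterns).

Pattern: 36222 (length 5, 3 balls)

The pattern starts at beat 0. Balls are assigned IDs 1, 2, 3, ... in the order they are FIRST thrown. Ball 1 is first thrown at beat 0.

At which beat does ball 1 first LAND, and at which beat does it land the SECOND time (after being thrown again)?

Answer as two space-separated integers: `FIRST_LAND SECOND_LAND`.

Answer: 3 5

Derivation:
Beat 0 (L): throw ball1 h=3 -> lands@3:R; in-air after throw: [b1@3:R]
Beat 1 (R): throw ball2 h=6 -> lands@7:R; in-air after throw: [b1@3:R b2@7:R]
Beat 2 (L): throw ball3 h=2 -> lands@4:L; in-air after throw: [b1@3:R b3@4:L b2@7:R]
Beat 3 (R): throw ball1 h=2 -> lands@5:R; in-air after throw: [b3@4:L b1@5:R b2@7:R]
Beat 4 (L): throw ball3 h=2 -> lands@6:L; in-air after throw: [b1@5:R b3@6:L b2@7:R]
Beat 5 (R): throw ball1 h=3 -> lands@8:L; in-air after throw: [b3@6:L b2@7:R b1@8:L]
Ball 1: thrown@0 h=3 -> first land @3; rethrown@3 h=2 -> second land @5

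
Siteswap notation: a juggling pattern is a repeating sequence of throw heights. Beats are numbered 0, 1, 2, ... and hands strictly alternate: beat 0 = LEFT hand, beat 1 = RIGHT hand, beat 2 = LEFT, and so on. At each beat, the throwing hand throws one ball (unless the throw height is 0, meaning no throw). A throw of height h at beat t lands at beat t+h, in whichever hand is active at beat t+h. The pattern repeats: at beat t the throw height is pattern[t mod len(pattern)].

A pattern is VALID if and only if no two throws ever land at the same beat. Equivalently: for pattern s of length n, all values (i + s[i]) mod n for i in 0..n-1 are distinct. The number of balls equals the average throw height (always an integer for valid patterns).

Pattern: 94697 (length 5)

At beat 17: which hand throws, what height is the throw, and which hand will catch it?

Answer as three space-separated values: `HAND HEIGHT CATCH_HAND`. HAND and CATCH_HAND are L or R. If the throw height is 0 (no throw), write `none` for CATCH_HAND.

Beat 17: 17 mod 2 = 1, so hand = R
Throw height = pattern[17 mod 5] = pattern[2] = 6
Lands at beat 17+6=23, 23 mod 2 = 1, so catch hand = R

Answer: R 6 R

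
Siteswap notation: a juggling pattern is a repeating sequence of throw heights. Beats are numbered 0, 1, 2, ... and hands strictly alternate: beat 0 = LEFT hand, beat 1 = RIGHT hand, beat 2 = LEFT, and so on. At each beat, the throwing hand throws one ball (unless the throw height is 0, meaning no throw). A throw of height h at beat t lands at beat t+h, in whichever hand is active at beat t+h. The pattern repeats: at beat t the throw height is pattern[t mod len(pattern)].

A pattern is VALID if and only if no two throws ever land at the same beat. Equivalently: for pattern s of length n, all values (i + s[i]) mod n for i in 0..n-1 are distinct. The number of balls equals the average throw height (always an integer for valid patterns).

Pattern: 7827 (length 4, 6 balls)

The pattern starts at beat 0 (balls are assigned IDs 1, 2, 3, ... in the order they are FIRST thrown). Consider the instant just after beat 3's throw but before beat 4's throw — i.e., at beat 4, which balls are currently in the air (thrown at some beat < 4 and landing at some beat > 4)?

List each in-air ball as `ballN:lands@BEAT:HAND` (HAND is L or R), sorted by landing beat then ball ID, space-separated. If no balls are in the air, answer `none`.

Beat 0 (L): throw ball1 h=7 -> lands@7:R; in-air after throw: [b1@7:R]
Beat 1 (R): throw ball2 h=8 -> lands@9:R; in-air after throw: [b1@7:R b2@9:R]
Beat 2 (L): throw ball3 h=2 -> lands@4:L; in-air after throw: [b3@4:L b1@7:R b2@9:R]
Beat 3 (R): throw ball4 h=7 -> lands@10:L; in-air after throw: [b3@4:L b1@7:R b2@9:R b4@10:L]
Beat 4 (L): throw ball3 h=7 -> lands@11:R; in-air after throw: [b1@7:R b2@9:R b4@10:L b3@11:R]

Answer: ball1:lands@7:R ball2:lands@9:R ball4:lands@10:L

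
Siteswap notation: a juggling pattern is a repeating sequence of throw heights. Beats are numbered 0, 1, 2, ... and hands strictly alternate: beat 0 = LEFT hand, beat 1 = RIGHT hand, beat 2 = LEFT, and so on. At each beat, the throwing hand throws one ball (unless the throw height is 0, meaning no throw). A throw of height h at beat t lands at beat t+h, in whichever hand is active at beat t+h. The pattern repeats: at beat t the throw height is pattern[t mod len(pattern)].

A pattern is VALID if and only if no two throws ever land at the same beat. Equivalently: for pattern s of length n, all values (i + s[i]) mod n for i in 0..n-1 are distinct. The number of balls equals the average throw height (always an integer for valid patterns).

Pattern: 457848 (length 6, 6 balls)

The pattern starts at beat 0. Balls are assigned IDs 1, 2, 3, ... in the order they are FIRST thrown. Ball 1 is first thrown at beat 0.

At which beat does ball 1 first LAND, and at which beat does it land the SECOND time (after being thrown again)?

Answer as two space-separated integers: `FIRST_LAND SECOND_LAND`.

Answer: 4 8

Derivation:
Beat 0 (L): throw ball1 h=4 -> lands@4:L; in-air after throw: [b1@4:L]
Beat 1 (R): throw ball2 h=5 -> lands@6:L; in-air after throw: [b1@4:L b2@6:L]
Beat 2 (L): throw ball3 h=7 -> lands@9:R; in-air after throw: [b1@4:L b2@6:L b3@9:R]
Beat 3 (R): throw ball4 h=8 -> lands@11:R; in-air after throw: [b1@4:L b2@6:L b3@9:R b4@11:R]
Beat 4 (L): throw ball1 h=4 -> lands@8:L; in-air after throw: [b2@6:L b1@8:L b3@9:R b4@11:R]
Beat 5 (R): throw ball5 h=8 -> lands@13:R; in-air after throw: [b2@6:L b1@8:L b3@9:R b4@11:R b5@13:R]
Beat 6 (L): throw ball2 h=4 -> lands@10:L; in-air after throw: [b1@8:L b3@9:R b2@10:L b4@11:R b5@13:R]
Beat 7 (R): throw ball6 h=5 -> lands@12:L; in-air after throw: [b1@8:L b3@9:R b2@10:L b4@11:R b6@12:L b5@13:R]
Beat 8 (L): throw ball1 h=7 -> lands@15:R; in-air after throw: [b3@9:R b2@10:L b4@11:R b6@12:L b5@13:R b1@15:R]
Ball 1: thrown@0 h=4 -> first land @4; rethrown@4 h=4 -> second land @8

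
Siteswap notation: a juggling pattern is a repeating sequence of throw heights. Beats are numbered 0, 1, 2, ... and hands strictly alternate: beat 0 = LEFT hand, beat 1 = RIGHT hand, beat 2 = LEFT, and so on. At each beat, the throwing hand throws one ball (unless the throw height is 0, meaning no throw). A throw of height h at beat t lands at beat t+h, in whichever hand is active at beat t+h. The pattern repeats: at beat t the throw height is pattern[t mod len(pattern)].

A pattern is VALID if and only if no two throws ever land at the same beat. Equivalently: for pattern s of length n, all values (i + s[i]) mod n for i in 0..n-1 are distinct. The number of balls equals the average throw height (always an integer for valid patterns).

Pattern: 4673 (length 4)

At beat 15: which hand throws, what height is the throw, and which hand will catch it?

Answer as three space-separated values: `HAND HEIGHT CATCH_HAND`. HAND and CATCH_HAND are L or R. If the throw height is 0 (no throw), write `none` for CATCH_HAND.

Answer: R 3 L

Derivation:
Beat 15: 15 mod 2 = 1, so hand = R
Throw height = pattern[15 mod 4] = pattern[3] = 3
Lands at beat 15+3=18, 18 mod 2 = 0, so catch hand = L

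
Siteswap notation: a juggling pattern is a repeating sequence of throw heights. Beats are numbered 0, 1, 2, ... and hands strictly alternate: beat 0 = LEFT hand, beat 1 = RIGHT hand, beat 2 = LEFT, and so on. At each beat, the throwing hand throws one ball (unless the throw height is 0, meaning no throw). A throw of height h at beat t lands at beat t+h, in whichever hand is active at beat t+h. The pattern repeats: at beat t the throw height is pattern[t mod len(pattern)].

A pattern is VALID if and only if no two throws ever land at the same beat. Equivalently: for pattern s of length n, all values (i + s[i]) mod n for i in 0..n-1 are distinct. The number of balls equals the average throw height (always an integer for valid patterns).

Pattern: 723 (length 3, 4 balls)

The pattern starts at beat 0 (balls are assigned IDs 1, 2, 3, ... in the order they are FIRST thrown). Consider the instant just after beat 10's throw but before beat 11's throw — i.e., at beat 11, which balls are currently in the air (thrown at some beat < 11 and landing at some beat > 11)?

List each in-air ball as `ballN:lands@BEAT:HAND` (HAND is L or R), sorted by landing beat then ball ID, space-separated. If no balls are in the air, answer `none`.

Beat 0 (L): throw ball1 h=7 -> lands@7:R; in-air after throw: [b1@7:R]
Beat 1 (R): throw ball2 h=2 -> lands@3:R; in-air after throw: [b2@3:R b1@7:R]
Beat 2 (L): throw ball3 h=3 -> lands@5:R; in-air after throw: [b2@3:R b3@5:R b1@7:R]
Beat 3 (R): throw ball2 h=7 -> lands@10:L; in-air after throw: [b3@5:R b1@7:R b2@10:L]
Beat 4 (L): throw ball4 h=2 -> lands@6:L; in-air after throw: [b3@5:R b4@6:L b1@7:R b2@10:L]
Beat 5 (R): throw ball3 h=3 -> lands@8:L; in-air after throw: [b4@6:L b1@7:R b3@8:L b2@10:L]
Beat 6 (L): throw ball4 h=7 -> lands@13:R; in-air after throw: [b1@7:R b3@8:L b2@10:L b4@13:R]
Beat 7 (R): throw ball1 h=2 -> lands@9:R; in-air after throw: [b3@8:L b1@9:R b2@10:L b4@13:R]
Beat 8 (L): throw ball3 h=3 -> lands@11:R; in-air after throw: [b1@9:R b2@10:L b3@11:R b4@13:R]
Beat 9 (R): throw ball1 h=7 -> lands@16:L; in-air after throw: [b2@10:L b3@11:R b4@13:R b1@16:L]
Beat 10 (L): throw ball2 h=2 -> lands@12:L; in-air after throw: [b3@11:R b2@12:L b4@13:R b1@16:L]
Beat 11 (R): throw ball3 h=3 -> lands@14:L; in-air after throw: [b2@12:L b4@13:R b3@14:L b1@16:L]

Answer: ball2:lands@12:L ball4:lands@13:R ball1:lands@16:L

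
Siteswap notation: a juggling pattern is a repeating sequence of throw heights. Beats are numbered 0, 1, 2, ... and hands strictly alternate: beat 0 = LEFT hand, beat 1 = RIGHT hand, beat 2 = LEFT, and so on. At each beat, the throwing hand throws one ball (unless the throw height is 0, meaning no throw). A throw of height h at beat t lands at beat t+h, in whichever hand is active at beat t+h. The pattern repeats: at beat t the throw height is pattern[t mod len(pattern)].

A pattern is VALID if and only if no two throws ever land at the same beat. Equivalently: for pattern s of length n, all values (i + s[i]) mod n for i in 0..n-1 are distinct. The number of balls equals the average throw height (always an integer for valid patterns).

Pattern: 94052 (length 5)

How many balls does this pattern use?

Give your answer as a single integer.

Pattern = [9, 4, 0, 5, 2], length n = 5
  position 0: throw height = 9, running sum = 9
  position 1: throw height = 4, running sum = 13
  position 2: throw height = 0, running sum = 13
  position 3: throw height = 5, running sum = 18
  position 4: throw height = 2, running sum = 20
Total sum = 20; balls = sum / n = 20 / 5 = 4

Answer: 4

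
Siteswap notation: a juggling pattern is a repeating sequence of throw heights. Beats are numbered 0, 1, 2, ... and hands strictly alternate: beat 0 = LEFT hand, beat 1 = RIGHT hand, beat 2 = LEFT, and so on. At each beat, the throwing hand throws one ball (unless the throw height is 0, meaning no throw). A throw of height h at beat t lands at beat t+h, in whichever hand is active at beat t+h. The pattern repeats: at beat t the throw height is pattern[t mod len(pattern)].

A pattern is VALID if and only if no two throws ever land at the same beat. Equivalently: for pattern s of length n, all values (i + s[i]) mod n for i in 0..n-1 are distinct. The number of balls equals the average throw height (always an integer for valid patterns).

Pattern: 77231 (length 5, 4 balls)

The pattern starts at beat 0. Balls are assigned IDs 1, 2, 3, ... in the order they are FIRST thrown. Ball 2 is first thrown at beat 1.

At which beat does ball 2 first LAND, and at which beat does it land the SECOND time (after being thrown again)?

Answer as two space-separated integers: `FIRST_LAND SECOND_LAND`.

Answer: 8 11

Derivation:
Beat 0 (L): throw ball1 h=7 -> lands@7:R; in-air after throw: [b1@7:R]
Beat 1 (R): throw ball2 h=7 -> lands@8:L; in-air after throw: [b1@7:R b2@8:L]
Beat 2 (L): throw ball3 h=2 -> lands@4:L; in-air after throw: [b3@4:L b1@7:R b2@8:L]
Beat 3 (R): throw ball4 h=3 -> lands@6:L; in-air after throw: [b3@4:L b4@6:L b1@7:R b2@8:L]
Beat 4 (L): throw ball3 h=1 -> lands@5:R; in-air after throw: [b3@5:R b4@6:L b1@7:R b2@8:L]
Beat 5 (R): throw ball3 h=7 -> lands@12:L; in-air after throw: [b4@6:L b1@7:R b2@8:L b3@12:L]
Beat 6 (L): throw ball4 h=7 -> lands@13:R; in-air after throw: [b1@7:R b2@8:L b3@12:L b4@13:R]
Beat 7 (R): throw ball1 h=2 -> lands@9:R; in-air after throw: [b2@8:L b1@9:R b3@12:L b4@13:R]
Beat 8 (L): throw ball2 h=3 -> lands@11:R; in-air after throw: [b1@9:R b2@11:R b3@12:L b4@13:R]
Beat 9 (R): throw ball1 h=1 -> lands@10:L; in-air after throw: [b1@10:L b2@11:R b3@12:L b4@13:R]
Beat 10 (L): throw ball1 h=7 -> lands@17:R; in-air after throw: [b2@11:R b3@12:L b4@13:R b1@17:R]
Beat 11 (R): throw ball2 h=7 -> lands@18:L; in-air after throw: [b3@12:L b4@13:R b1@17:R b2@18:L]
Ball 2: thrown@1 h=7 -> first land @8; rethrown@8 h=3 -> second land @11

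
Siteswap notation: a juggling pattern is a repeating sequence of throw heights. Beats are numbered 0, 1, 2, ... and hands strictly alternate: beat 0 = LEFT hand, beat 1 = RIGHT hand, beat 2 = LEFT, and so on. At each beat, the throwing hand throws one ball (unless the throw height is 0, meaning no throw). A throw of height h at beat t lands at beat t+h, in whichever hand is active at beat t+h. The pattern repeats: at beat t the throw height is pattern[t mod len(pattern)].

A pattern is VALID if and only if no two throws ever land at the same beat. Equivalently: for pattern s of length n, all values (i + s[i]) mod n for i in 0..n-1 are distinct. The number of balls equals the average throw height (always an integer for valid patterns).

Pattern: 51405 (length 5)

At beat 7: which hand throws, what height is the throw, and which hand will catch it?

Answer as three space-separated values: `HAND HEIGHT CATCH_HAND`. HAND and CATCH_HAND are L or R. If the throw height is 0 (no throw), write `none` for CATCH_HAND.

Answer: R 4 R

Derivation:
Beat 7: 7 mod 2 = 1, so hand = R
Throw height = pattern[7 mod 5] = pattern[2] = 4
Lands at beat 7+4=11, 11 mod 2 = 1, so catch hand = R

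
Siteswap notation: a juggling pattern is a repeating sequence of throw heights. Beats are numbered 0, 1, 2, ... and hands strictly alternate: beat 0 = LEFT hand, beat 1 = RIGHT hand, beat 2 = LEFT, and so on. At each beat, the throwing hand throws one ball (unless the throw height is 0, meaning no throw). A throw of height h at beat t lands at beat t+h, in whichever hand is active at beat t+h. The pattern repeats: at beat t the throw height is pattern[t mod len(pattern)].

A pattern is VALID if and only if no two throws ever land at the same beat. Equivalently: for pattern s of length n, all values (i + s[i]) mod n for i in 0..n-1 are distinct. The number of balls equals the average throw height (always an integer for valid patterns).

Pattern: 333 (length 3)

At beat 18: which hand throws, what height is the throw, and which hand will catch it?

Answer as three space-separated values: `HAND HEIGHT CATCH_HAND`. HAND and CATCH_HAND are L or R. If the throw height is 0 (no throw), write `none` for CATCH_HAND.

Beat 18: 18 mod 2 = 0, so hand = L
Throw height = pattern[18 mod 3] = pattern[0] = 3
Lands at beat 18+3=21, 21 mod 2 = 1, so catch hand = R

Answer: L 3 R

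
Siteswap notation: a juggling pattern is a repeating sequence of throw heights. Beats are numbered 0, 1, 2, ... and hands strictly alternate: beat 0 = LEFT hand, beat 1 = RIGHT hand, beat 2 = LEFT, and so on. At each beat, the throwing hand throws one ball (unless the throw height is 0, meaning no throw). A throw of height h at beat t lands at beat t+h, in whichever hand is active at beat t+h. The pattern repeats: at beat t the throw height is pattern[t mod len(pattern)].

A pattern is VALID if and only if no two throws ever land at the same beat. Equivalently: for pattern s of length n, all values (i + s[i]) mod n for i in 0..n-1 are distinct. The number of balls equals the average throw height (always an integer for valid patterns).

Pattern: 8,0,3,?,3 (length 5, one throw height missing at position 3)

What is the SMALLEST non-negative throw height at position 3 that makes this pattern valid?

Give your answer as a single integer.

i=0: (0 + 8) mod 5 = 3
i=1: (1 + 0) mod 5 = 1
i=2: (2 + 3) mod 5 = 0
i=3: s[i]=? (unknown)
i=4: (4 + 3) mod 5 = 2
Known residues: [0, 1, 2, 3]; need a permutation of 0..4, so missing residue r = 4
Need (3 + s) mod 5 = 4; smallest s = (4 - 3) mod 5 = 1

Answer: 1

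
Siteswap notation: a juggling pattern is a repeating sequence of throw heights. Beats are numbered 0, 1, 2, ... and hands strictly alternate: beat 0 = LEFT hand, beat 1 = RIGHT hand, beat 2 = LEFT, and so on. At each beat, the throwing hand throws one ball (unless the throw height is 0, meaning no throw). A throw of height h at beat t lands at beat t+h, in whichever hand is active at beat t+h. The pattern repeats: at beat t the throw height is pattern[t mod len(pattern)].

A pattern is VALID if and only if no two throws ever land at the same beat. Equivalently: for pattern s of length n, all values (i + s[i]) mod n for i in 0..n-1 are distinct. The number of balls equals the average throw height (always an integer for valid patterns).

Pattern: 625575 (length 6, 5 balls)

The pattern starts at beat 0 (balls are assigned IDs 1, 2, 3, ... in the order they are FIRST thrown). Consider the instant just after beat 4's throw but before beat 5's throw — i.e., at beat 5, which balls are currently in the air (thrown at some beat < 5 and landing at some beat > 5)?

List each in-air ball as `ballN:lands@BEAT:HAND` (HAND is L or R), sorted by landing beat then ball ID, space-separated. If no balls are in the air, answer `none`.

Answer: ball1:lands@6:L ball3:lands@7:R ball2:lands@8:L ball4:lands@11:R

Derivation:
Beat 0 (L): throw ball1 h=6 -> lands@6:L; in-air after throw: [b1@6:L]
Beat 1 (R): throw ball2 h=2 -> lands@3:R; in-air after throw: [b2@3:R b1@6:L]
Beat 2 (L): throw ball3 h=5 -> lands@7:R; in-air after throw: [b2@3:R b1@6:L b3@7:R]
Beat 3 (R): throw ball2 h=5 -> lands@8:L; in-air after throw: [b1@6:L b3@7:R b2@8:L]
Beat 4 (L): throw ball4 h=7 -> lands@11:R; in-air after throw: [b1@6:L b3@7:R b2@8:L b4@11:R]
Beat 5 (R): throw ball5 h=5 -> lands@10:L; in-air after throw: [b1@6:L b3@7:R b2@8:L b5@10:L b4@11:R]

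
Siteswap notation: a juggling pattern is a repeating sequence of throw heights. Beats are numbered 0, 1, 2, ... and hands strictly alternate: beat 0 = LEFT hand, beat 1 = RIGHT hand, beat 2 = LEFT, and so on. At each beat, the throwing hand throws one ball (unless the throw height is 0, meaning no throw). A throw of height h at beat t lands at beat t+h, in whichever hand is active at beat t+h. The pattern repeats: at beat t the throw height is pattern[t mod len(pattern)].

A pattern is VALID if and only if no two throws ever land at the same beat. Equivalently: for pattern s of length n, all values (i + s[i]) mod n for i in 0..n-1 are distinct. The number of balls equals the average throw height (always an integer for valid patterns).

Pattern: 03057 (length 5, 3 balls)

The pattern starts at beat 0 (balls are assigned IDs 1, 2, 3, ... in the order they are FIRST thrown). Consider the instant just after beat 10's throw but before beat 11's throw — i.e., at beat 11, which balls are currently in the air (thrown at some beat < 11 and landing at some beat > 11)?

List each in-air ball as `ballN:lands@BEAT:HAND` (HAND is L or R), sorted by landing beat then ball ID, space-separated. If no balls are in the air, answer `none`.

Answer: ball2:lands@13:R ball3:lands@16:L

Derivation:
Beat 1 (R): throw ball1 h=3 -> lands@4:L; in-air after throw: [b1@4:L]
Beat 3 (R): throw ball2 h=5 -> lands@8:L; in-air after throw: [b1@4:L b2@8:L]
Beat 4 (L): throw ball1 h=7 -> lands@11:R; in-air after throw: [b2@8:L b1@11:R]
Beat 6 (L): throw ball3 h=3 -> lands@9:R; in-air after throw: [b2@8:L b3@9:R b1@11:R]
Beat 8 (L): throw ball2 h=5 -> lands@13:R; in-air after throw: [b3@9:R b1@11:R b2@13:R]
Beat 9 (R): throw ball3 h=7 -> lands@16:L; in-air after throw: [b1@11:R b2@13:R b3@16:L]
Beat 11 (R): throw ball1 h=3 -> lands@14:L; in-air after throw: [b2@13:R b1@14:L b3@16:L]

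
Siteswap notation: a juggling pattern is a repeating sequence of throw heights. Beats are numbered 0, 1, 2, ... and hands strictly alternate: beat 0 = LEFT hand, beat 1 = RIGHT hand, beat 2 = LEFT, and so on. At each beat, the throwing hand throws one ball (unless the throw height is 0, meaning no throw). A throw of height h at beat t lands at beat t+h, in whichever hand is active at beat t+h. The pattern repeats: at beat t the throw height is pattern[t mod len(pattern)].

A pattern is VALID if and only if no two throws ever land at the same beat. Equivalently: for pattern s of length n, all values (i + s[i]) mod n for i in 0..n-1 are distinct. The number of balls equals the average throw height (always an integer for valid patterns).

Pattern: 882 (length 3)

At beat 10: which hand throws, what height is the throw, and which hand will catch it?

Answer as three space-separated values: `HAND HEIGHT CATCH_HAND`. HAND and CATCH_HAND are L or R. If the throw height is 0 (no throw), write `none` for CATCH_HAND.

Answer: L 8 L

Derivation:
Beat 10: 10 mod 2 = 0, so hand = L
Throw height = pattern[10 mod 3] = pattern[1] = 8
Lands at beat 10+8=18, 18 mod 2 = 0, so catch hand = L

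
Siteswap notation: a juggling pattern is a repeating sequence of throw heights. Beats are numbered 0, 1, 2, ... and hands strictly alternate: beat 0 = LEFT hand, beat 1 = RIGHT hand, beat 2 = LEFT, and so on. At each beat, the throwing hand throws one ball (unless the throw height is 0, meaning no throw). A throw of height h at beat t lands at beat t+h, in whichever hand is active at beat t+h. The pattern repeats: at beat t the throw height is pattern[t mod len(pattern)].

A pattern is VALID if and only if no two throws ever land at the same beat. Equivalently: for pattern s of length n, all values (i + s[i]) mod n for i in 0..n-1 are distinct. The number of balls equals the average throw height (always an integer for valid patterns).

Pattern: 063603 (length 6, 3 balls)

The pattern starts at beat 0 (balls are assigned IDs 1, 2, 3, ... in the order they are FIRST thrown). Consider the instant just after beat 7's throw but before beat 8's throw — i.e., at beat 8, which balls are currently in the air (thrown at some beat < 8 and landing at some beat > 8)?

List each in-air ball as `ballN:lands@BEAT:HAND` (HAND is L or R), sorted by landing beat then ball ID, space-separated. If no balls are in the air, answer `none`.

Beat 1 (R): throw ball1 h=6 -> lands@7:R; in-air after throw: [b1@7:R]
Beat 2 (L): throw ball2 h=3 -> lands@5:R; in-air after throw: [b2@5:R b1@7:R]
Beat 3 (R): throw ball3 h=6 -> lands@9:R; in-air after throw: [b2@5:R b1@7:R b3@9:R]
Beat 5 (R): throw ball2 h=3 -> lands@8:L; in-air after throw: [b1@7:R b2@8:L b3@9:R]
Beat 7 (R): throw ball1 h=6 -> lands@13:R; in-air after throw: [b2@8:L b3@9:R b1@13:R]
Beat 8 (L): throw ball2 h=3 -> lands@11:R; in-air after throw: [b3@9:R b2@11:R b1@13:R]

Answer: ball3:lands@9:R ball1:lands@13:R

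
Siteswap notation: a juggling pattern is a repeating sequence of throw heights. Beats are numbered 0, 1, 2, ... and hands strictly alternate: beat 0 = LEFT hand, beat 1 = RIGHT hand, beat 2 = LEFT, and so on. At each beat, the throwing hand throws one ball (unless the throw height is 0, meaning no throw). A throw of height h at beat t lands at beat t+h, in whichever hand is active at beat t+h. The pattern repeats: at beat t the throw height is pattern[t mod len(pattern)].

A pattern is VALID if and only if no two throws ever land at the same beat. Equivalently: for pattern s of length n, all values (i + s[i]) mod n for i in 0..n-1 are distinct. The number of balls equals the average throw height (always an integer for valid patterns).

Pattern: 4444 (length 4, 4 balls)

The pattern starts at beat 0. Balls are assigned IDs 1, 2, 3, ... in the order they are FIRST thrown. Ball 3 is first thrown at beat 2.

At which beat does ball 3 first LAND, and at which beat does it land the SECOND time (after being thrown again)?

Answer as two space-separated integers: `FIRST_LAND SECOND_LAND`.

Answer: 6 10

Derivation:
Beat 0 (L): throw ball1 h=4 -> lands@4:L; in-air after throw: [b1@4:L]
Beat 1 (R): throw ball2 h=4 -> lands@5:R; in-air after throw: [b1@4:L b2@5:R]
Beat 2 (L): throw ball3 h=4 -> lands@6:L; in-air after throw: [b1@4:L b2@5:R b3@6:L]
Beat 3 (R): throw ball4 h=4 -> lands@7:R; in-air after throw: [b1@4:L b2@5:R b3@6:L b4@7:R]
Beat 4 (L): throw ball1 h=4 -> lands@8:L; in-air after throw: [b2@5:R b3@6:L b4@7:R b1@8:L]
Beat 5 (R): throw ball2 h=4 -> lands@9:R; in-air after throw: [b3@6:L b4@7:R b1@8:L b2@9:R]
Beat 6 (L): throw ball3 h=4 -> lands@10:L; in-air after throw: [b4@7:R b1@8:L b2@9:R b3@10:L]
Beat 7 (R): throw ball4 h=4 -> lands@11:R; in-air after throw: [b1@8:L b2@9:R b3@10:L b4@11:R]
Beat 8 (L): throw ball1 h=4 -> lands@12:L; in-air after throw: [b2@9:R b3@10:L b4@11:R b1@12:L]
Beat 9 (R): throw ball2 h=4 -> lands@13:R; in-air after throw: [b3@10:L b4@11:R b1@12:L b2@13:R]
Beat 10 (L): throw ball3 h=4 -> lands@14:L; in-air after throw: [b4@11:R b1@12:L b2@13:R b3@14:L]
Ball 3: thrown@2 h=4 -> first land @6; rethrown@6 h=4 -> second land @10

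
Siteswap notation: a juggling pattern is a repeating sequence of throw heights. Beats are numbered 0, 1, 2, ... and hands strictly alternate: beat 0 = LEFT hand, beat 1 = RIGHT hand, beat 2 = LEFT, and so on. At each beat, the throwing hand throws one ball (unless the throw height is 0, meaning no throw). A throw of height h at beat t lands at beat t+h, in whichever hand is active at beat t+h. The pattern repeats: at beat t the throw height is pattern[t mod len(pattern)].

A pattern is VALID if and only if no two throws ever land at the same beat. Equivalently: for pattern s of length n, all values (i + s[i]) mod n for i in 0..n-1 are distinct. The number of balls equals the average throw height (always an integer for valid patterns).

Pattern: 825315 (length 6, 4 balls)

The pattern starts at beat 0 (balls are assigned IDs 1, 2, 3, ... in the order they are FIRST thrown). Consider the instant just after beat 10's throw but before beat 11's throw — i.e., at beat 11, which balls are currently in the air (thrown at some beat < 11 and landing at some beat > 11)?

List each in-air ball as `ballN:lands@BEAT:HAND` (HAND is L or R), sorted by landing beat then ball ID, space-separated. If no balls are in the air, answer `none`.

Answer: ball3:lands@12:L ball1:lands@13:R ball2:lands@14:L

Derivation:
Beat 0 (L): throw ball1 h=8 -> lands@8:L; in-air after throw: [b1@8:L]
Beat 1 (R): throw ball2 h=2 -> lands@3:R; in-air after throw: [b2@3:R b1@8:L]
Beat 2 (L): throw ball3 h=5 -> lands@7:R; in-air after throw: [b2@3:R b3@7:R b1@8:L]
Beat 3 (R): throw ball2 h=3 -> lands@6:L; in-air after throw: [b2@6:L b3@7:R b1@8:L]
Beat 4 (L): throw ball4 h=1 -> lands@5:R; in-air after throw: [b4@5:R b2@6:L b3@7:R b1@8:L]
Beat 5 (R): throw ball4 h=5 -> lands@10:L; in-air after throw: [b2@6:L b3@7:R b1@8:L b4@10:L]
Beat 6 (L): throw ball2 h=8 -> lands@14:L; in-air after throw: [b3@7:R b1@8:L b4@10:L b2@14:L]
Beat 7 (R): throw ball3 h=2 -> lands@9:R; in-air after throw: [b1@8:L b3@9:R b4@10:L b2@14:L]
Beat 8 (L): throw ball1 h=5 -> lands@13:R; in-air after throw: [b3@9:R b4@10:L b1@13:R b2@14:L]
Beat 9 (R): throw ball3 h=3 -> lands@12:L; in-air after throw: [b4@10:L b3@12:L b1@13:R b2@14:L]
Beat 10 (L): throw ball4 h=1 -> lands@11:R; in-air after throw: [b4@11:R b3@12:L b1@13:R b2@14:L]
Beat 11 (R): throw ball4 h=5 -> lands@16:L; in-air after throw: [b3@12:L b1@13:R b2@14:L b4@16:L]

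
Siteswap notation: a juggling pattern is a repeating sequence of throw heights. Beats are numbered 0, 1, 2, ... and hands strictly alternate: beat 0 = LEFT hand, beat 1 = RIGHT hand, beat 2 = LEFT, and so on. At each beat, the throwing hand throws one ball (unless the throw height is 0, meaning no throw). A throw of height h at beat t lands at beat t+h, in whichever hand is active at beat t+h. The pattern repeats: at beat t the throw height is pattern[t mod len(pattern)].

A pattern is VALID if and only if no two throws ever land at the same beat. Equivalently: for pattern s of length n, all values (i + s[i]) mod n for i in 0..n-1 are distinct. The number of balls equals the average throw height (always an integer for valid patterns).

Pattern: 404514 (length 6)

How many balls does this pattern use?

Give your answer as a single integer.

Answer: 3

Derivation:
Pattern = [4, 0, 4, 5, 1, 4], length n = 6
  position 0: throw height = 4, running sum = 4
  position 1: throw height = 0, running sum = 4
  position 2: throw height = 4, running sum = 8
  position 3: throw height = 5, running sum = 13
  position 4: throw height = 1, running sum = 14
  position 5: throw height = 4, running sum = 18
Total sum = 18; balls = sum / n = 18 / 6 = 3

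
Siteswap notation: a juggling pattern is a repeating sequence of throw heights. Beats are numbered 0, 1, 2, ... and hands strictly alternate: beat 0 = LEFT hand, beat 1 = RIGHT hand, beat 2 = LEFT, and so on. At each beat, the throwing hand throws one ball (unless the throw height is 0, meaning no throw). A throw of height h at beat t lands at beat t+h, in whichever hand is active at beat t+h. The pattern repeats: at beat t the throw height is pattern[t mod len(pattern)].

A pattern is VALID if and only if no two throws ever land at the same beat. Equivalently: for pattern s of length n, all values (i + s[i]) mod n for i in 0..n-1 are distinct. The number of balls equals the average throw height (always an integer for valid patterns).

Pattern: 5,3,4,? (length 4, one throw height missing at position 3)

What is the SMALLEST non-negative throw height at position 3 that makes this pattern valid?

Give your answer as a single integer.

Answer: 0

Derivation:
i=0: (0 + 5) mod 4 = 1
i=1: (1 + 3) mod 4 = 0
i=2: (2 + 4) mod 4 = 2
i=3: s[i]=? (unknown)
Known residues: [0, 1, 2]; need a permutation of 0..3, so missing residue r = 3
Need (3 + s) mod 4 = 3; smallest s = (3 - 3) mod 4 = 0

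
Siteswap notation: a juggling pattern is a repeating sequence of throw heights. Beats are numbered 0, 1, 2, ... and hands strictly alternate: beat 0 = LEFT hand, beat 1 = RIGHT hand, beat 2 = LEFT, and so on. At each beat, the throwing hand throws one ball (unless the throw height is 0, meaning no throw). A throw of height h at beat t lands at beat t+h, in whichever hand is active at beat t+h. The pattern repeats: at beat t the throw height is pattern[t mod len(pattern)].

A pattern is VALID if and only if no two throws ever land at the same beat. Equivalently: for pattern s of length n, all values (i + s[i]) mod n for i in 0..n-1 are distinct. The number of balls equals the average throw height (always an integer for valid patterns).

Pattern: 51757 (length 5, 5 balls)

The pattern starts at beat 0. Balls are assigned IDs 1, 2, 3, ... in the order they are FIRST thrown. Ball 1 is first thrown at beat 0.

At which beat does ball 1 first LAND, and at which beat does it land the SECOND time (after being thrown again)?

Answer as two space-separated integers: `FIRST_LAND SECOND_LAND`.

Beat 0 (L): throw ball1 h=5 -> lands@5:R; in-air after throw: [b1@5:R]
Beat 1 (R): throw ball2 h=1 -> lands@2:L; in-air after throw: [b2@2:L b1@5:R]
Beat 2 (L): throw ball2 h=7 -> lands@9:R; in-air after throw: [b1@5:R b2@9:R]
Beat 3 (R): throw ball3 h=5 -> lands@8:L; in-air after throw: [b1@5:R b3@8:L b2@9:R]
Beat 4 (L): throw ball4 h=7 -> lands@11:R; in-air after throw: [b1@5:R b3@8:L b2@9:R b4@11:R]
Beat 5 (R): throw ball1 h=5 -> lands@10:L; in-air after throw: [b3@8:L b2@9:R b1@10:L b4@11:R]
Beat 6 (L): throw ball5 h=1 -> lands@7:R; in-air after throw: [b5@7:R b3@8:L b2@9:R b1@10:L b4@11:R]
Beat 7 (R): throw ball5 h=7 -> lands@14:L; in-air after throw: [b3@8:L b2@9:R b1@10:L b4@11:R b5@14:L]
Beat 8 (L): throw ball3 h=5 -> lands@13:R; in-air after throw: [b2@9:R b1@10:L b4@11:R b3@13:R b5@14:L]
Beat 9 (R): throw ball2 h=7 -> lands@16:L; in-air after throw: [b1@10:L b4@11:R b3@13:R b5@14:L b2@16:L]
Beat 10 (L): throw ball1 h=5 -> lands@15:R; in-air after throw: [b4@11:R b3@13:R b5@14:L b1@15:R b2@16:L]
Ball 1: thrown@0 h=5 -> first land @5; rethrown@5 h=5 -> second land @10

Answer: 5 10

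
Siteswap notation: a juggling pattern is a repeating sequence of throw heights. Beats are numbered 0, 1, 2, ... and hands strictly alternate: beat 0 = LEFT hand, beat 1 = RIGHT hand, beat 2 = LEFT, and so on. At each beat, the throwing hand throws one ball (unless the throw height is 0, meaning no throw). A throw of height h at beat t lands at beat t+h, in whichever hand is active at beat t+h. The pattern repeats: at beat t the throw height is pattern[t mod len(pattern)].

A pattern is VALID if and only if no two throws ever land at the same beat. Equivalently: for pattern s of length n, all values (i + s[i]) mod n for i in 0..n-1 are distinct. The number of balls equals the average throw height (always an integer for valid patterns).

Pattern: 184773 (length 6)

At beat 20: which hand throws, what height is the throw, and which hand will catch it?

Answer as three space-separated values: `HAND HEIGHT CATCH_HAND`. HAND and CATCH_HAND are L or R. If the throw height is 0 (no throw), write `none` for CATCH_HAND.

Beat 20: 20 mod 2 = 0, so hand = L
Throw height = pattern[20 mod 6] = pattern[2] = 4
Lands at beat 20+4=24, 24 mod 2 = 0, so catch hand = L

Answer: L 4 L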